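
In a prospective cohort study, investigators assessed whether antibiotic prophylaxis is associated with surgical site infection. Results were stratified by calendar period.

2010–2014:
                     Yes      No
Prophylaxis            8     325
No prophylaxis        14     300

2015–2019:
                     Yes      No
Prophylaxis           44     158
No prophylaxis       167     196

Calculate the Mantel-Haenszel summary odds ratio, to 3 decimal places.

OR_MH = Σ(aᵢdᵢ/nᵢ) / Σ(bᵢcᵢ/nᵢ), where nᵢ is the stratum total.
Stratum 1 (2010–2014): n = 647; a·d/n = 8·300/647 = 3.7094; b·c/n = 325·14/647 = 7.0325
Stratum 2 (2015–2019): n = 565; a·d/n = 44·196/565 = 15.2637; b·c/n = 158·167/565 = 46.7009
OR_MH = (3.7094 + 15.2637) / (7.0325 + 46.7009) = 18.9731 / 53.7333 = 0.35310

0.353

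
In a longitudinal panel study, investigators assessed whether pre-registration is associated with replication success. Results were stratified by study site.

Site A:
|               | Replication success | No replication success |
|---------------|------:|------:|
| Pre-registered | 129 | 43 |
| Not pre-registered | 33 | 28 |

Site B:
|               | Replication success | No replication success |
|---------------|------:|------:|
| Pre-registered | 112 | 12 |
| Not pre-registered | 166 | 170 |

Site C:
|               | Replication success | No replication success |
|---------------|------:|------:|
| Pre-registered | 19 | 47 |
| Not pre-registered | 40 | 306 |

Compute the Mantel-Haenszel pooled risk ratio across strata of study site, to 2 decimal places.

1.74

RR_MH = Σ(aᵢ·n₀ᵢ/nᵢ) / Σ(cᵢ·n₁ᵢ/nᵢ), with n₁ᵢ = aᵢ+bᵢ (exposed), n₀ᵢ = cᵢ+dᵢ (unexposed), nᵢ = n₁ᵢ+n₀ᵢ.
Stratum 1 (Site A): n₁ = 172, n₀ = 61, n = 233; a·n₀/n = 129·61/233 = 33.7725; c·n₁/n = 33·172/233 = 24.3605
Stratum 2 (Site B): n₁ = 124, n₀ = 336, n = 460; a·n₀/n = 112·336/460 = 81.8087; c·n₁/n = 166·124/460 = 44.7478
Stratum 3 (Site C): n₁ = 66, n₀ = 346, n = 412; a·n₀/n = 19·346/412 = 15.9563; c·n₁/n = 40·66/412 = 6.4078
RR_MH = (33.7725 + 81.8087 + 15.9563) / (24.3605 + 44.7478 + 6.4078) = 131.5375 / 75.5161 = 1.74185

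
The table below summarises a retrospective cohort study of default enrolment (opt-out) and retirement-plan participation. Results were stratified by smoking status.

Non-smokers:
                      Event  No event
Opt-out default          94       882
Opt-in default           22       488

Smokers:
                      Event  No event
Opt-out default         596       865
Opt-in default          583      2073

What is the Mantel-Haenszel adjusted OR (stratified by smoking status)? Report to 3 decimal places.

2.442

OR_MH = Σ(aᵢdᵢ/nᵢ) / Σ(bᵢcᵢ/nᵢ), where nᵢ is the stratum total.
Stratum 1 (Non-smokers): n = 1486; a·d/n = 94·488/1486 = 30.8694; b·c/n = 882·22/1486 = 13.0579
Stratum 2 (Smokers): n = 4117; a·d/n = 596·2073/4117 = 300.0991; b·c/n = 865·583/4117 = 122.4909
OR_MH = (30.8694 + 300.0991) / (13.0579 + 122.4909) = 330.9685 / 135.5488 = 2.44169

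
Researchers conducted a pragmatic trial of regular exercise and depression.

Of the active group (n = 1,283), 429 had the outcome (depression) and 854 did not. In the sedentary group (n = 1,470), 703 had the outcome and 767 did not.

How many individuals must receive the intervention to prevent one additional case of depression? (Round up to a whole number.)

7

Risk in treated group = 429/1283 = 0.33437; risk in control = 703/1470 = 0.47823.
Absolute risk reduction = 0.47823 − 0.33437 = 0.14386
NNT = 1 / ARR = 1 / 0.14386 = 6.951 → round up → 7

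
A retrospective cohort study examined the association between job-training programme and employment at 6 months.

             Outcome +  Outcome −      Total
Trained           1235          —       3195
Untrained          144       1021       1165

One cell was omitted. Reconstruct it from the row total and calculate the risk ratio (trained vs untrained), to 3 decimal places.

The missing cell is in the exposed row: 3195 − 1235 = 1960.
So a = 1235, b = 1960, c = 144, d = 1021.
RR = [a/(a+b)] / [c/(c+d)] = (1235/3195) / (144/1165) = 0.38654/0.12361 = 3.12723

3.127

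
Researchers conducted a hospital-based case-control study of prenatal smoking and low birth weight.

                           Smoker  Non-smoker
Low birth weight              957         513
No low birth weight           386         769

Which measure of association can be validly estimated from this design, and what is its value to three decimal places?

3.716

Reading the table with exposure as columns: a = 957 (Smoker, case), b = 386 (Smoker, non-case), c = 513 (Non-smoker, case), d = 769.
This is a hospital-based case-control study: participants were sampled on outcome status, so risks in the source population cannot be estimated directly — relative risk is not valid here. The odds ratio is the appropriate measure.
OR = (a·d)/(b·c) = (957 × 769) / (386 × 513) = 735933 / 198018 = 3.71650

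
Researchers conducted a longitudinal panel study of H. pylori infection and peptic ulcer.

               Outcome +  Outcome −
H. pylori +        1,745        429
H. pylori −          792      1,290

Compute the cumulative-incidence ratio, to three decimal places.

2.110

Cells: a = 1745, b = 429, c = 792, d = 1290.
Risk in exposed = 1745/2174 = 0.80267; risk in unexposed = 792/2082 = 0.38040.
RR = 0.80267 / 0.38040 = 2.11004
The risk among the exposed is 2.11 times that among the unexposed.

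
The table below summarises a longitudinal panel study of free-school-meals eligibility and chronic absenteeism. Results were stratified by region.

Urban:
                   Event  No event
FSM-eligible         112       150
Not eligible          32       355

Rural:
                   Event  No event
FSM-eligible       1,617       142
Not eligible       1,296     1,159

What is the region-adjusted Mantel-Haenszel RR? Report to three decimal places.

RR_MH = Σ(aᵢ·n₀ᵢ/nᵢ) / Σ(cᵢ·n₁ᵢ/nᵢ), with n₁ᵢ = aᵢ+bᵢ (exposed), n₀ᵢ = cᵢ+dᵢ (unexposed), nᵢ = n₁ᵢ+n₀ᵢ.
Stratum 1 (Urban): n₁ = 262, n₀ = 387, n = 649; a·n₀/n = 112·387/649 = 66.7858; c·n₁/n = 32·262/649 = 12.9183
Stratum 2 (Rural): n₁ = 1759, n₀ = 2455, n = 4214; a·n₀/n = 1617·2455/4214 = 942.0349; c·n₁/n = 1296·1759/4214 = 540.9739
RR_MH = (66.7858 + 942.0349) / (12.9183 + 540.9739) = 1008.8207 / 553.8922 = 1.82133

1.821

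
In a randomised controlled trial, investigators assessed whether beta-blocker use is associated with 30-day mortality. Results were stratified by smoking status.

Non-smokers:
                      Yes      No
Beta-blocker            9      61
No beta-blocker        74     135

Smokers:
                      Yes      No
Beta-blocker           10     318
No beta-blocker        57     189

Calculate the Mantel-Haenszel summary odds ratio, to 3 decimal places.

0.160

OR_MH = Σ(aᵢdᵢ/nᵢ) / Σ(bᵢcᵢ/nᵢ), where nᵢ is the stratum total.
Stratum 1 (Non-smokers): n = 279; a·d/n = 9·135/279 = 4.3548; b·c/n = 61·74/279 = 16.1792
Stratum 2 (Smokers): n = 574; a·d/n = 10·189/574 = 3.2927; b·c/n = 318·57/574 = 31.5784
OR_MH = (4.3548 + 3.2927) / (16.1792 + 31.5784) = 7.6475 / 47.7576 = 0.16013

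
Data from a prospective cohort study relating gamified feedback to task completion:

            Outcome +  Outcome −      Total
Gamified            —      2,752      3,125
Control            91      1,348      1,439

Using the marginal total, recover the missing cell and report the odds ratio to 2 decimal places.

The missing cell is in the exposed row: 3125 − 2752 = 373.
So a = 373, b = 2752, c = 91, d = 1348.
OR = (a·d)/(b·c) = (373 × 1348) / (2752 × 91) = 502804 / 250432 = 2.00775

2.01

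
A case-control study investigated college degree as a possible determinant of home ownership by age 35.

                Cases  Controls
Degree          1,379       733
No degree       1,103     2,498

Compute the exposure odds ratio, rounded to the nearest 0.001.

4.261

Cells: a = 1379, b = 733, c = 1103, d = 2498.
OR = (a·d)/(b·c) = (1379 × 2498) / (733 × 1103) = 3444742 / 808499 = 4.26066
The odds of home ownership by age 35 are about 4.26 times as high in the degree group.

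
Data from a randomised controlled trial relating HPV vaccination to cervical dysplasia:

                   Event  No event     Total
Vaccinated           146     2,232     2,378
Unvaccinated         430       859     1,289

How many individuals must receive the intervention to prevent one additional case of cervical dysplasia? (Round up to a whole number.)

Risk in treated group = 146/2378 = 0.06140; risk in control = 430/1289 = 0.33359.
Absolute risk reduction = 0.33359 − 0.06140 = 0.27220
NNT = 1 / ARR = 1 / 0.27220 = 3.674 → round up → 4

4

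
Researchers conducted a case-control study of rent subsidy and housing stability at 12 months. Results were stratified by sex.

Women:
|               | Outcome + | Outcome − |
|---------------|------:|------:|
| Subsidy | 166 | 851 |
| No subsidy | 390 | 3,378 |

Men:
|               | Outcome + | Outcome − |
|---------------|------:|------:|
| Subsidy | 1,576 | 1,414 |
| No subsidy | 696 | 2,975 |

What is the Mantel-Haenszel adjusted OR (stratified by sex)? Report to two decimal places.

3.78

OR_MH = Σ(aᵢdᵢ/nᵢ) / Σ(bᵢcᵢ/nᵢ), where nᵢ is the stratum total.
Stratum 1 (Women): n = 4785; a·d/n = 166·3378/4785 = 117.1887; b·c/n = 851·390/4785 = 69.3605
Stratum 2 (Men): n = 6661; a·d/n = 1576·2975/6661 = 703.8883; b·c/n = 1414·696/6661 = 147.7472
OR_MH = (117.1887 + 703.8883) / (69.3605 + 147.7472) = 821.0770 / 217.1077 = 3.78189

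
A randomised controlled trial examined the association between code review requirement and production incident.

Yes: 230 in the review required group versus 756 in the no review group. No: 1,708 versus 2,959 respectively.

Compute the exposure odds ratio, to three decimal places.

0.527

From the description: a = 230, b = 1708, c = 756, d = 2959.
OR = (a·d)/(b·c) = (230 × 2959) / (1708 × 756) = 680570 / 1291248 = 0.52706
Exposure is associated with lower odds of production incident (OR = 0.53 < 1).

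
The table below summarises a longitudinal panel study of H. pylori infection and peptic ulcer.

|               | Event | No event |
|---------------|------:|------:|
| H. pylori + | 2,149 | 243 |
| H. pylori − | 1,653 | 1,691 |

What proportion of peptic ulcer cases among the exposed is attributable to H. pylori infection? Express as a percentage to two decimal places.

Cells: a = 2149, b = 243, c = 1653, d = 1691.
Risk in exposed = 2149/2392 = 0.89841; risk in unexposed = 1653/3344 = 0.49432.
RR = 0.89841/0.49432 = 1.81748
AR% = (RR − 1)/RR × 100 = (1.81748 − 1)/1.81748 × 100 = 44.9786%

44.98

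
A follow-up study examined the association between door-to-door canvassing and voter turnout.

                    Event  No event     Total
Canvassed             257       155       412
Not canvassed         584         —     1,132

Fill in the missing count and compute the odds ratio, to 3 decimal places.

1.556

The missing cell is in the unexposed row: 1132 − 584 = 548.
So a = 257, b = 155, c = 584, d = 548.
OR = (a·d)/(b·c) = (257 × 548) / (155 × 584) = 140836 / 90520 = 1.55586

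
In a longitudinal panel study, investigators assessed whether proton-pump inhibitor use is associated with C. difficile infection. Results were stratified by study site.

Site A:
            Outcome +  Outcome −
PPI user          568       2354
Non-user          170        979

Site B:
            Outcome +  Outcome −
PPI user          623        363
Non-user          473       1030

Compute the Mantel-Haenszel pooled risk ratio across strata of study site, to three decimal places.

1.734

RR_MH = Σ(aᵢ·n₀ᵢ/nᵢ) / Σ(cᵢ·n₁ᵢ/nᵢ), with n₁ᵢ = aᵢ+bᵢ (exposed), n₀ᵢ = cᵢ+dᵢ (unexposed), nᵢ = n₁ᵢ+n₀ᵢ.
Stratum 1 (Site A): n₁ = 2922, n₀ = 1149, n = 4071; a·n₀/n = 568·1149/4071 = 160.3125; c·n₁/n = 170·2922/4071 = 122.0192
Stratum 2 (Site B): n₁ = 986, n₀ = 1503, n = 2489; a·n₀/n = 623·1503/2489 = 376.2029; c·n₁/n = 473·986/2489 = 187.3757
RR_MH = (160.3125 + 376.2029) / (122.0192 + 187.3757) = 536.5153 / 309.3948 = 1.73408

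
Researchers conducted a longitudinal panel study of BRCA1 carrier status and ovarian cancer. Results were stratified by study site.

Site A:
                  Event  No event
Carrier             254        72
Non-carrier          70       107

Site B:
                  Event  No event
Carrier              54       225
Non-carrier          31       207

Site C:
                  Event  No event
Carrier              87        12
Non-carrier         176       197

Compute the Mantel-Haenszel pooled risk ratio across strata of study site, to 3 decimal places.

RR_MH = Σ(aᵢ·n₀ᵢ/nᵢ) / Σ(cᵢ·n₁ᵢ/nᵢ), with n₁ᵢ = aᵢ+bᵢ (exposed), n₀ᵢ = cᵢ+dᵢ (unexposed), nᵢ = n₁ᵢ+n₀ᵢ.
Stratum 1 (Site A): n₁ = 326, n₀ = 177, n = 503; a·n₀/n = 254·177/503 = 89.3797; c·n₁/n = 70·326/503 = 45.3678
Stratum 2 (Site B): n₁ = 279, n₀ = 238, n = 517; a·n₀/n = 54·238/517 = 24.8588; c·n₁/n = 31·279/517 = 16.7292
Stratum 3 (Site C): n₁ = 99, n₀ = 373, n = 472; a·n₀/n = 87·373/472 = 68.7521; c·n₁/n = 176·99/472 = 36.9153
RR_MH = (89.3797 + 24.8588 + 68.7521) / (45.3678 + 16.7292 + 36.9153) = 182.9906 / 99.0123 = 1.84816

1.848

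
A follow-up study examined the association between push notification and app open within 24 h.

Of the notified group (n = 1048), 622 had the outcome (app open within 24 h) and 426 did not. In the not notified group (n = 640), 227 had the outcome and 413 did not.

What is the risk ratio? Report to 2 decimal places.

1.67

From the description: a = 622, b = 426, c = 227, d = 413.
Risk in exposed = 622/1048 = 0.59351; risk in unexposed = 227/640 = 0.35469.
RR = 0.59351 / 0.35469 = 1.67334
The risk among the exposed is 1.67 times that among the unexposed.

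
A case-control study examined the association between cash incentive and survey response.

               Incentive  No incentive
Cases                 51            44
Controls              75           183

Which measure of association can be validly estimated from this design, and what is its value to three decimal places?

2.828

Reading the table with exposure as columns: a = 51 (Incentive, case), b = 75 (Incentive, non-case), c = 44 (No incentive, case), d = 183.
This is a case-control study: participants were sampled on outcome status, so risks in the source population cannot be estimated directly — relative risk is not valid here. The odds ratio is the appropriate measure.
OR = (a·d)/(b·c) = (51 × 183) / (75 × 44) = 9333 / 3300 = 2.82818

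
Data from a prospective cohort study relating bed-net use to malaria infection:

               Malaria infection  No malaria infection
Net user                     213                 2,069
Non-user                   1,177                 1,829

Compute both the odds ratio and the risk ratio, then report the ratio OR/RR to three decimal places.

0.671

Cells: a = 213, b = 2069, c = 1177, d = 1829.
OR = (213·1829)/(2069·1177) = 389577/2435213 = 0.15998
Risk in exposed = 213/2282 = 0.09334; risk in unexposed = 1177/3006 = 0.39155; RR = 0.23838
OR/RR = 0.15998 / 0.23838 = 0.67109
The outcome is not rare, so the OR lies further from 1 than the RR.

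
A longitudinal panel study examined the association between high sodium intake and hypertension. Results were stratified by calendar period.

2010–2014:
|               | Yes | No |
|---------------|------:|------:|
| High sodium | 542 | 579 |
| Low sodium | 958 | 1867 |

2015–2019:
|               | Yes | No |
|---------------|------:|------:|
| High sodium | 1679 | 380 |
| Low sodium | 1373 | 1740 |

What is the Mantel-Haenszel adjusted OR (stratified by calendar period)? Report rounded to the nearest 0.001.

OR_MH = Σ(aᵢdᵢ/nᵢ) / Σ(bᵢcᵢ/nᵢ), where nᵢ is the stratum total.
Stratum 1 (2010–2014): n = 3946; a·d/n = 542·1867/3946 = 256.4404; b·c/n = 579·958/3946 = 140.5682
Stratum 2 (2015–2019): n = 5172; a·d/n = 1679·1740/5172 = 564.8608; b·c/n = 380·1373/5172 = 100.8778
OR_MH = (256.4404 + 564.8608) / (140.5682 + 100.8778) = 821.3012 / 241.4460 = 3.40159

3.402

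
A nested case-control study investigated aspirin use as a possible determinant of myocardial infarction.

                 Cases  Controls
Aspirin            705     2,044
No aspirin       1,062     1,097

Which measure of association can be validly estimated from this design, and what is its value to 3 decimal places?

0.356

Cells: a = 705, b = 2044, c = 1062, d = 1097.
This is a nested case-control study: participants were sampled on outcome status, so risks in the source population cannot be estimated directly — relative risk is not valid here. The odds ratio is the appropriate measure.
OR = (a·d)/(b·c) = (705 × 1097) / (2044 × 1062) = 773385 / 2170728 = 0.35628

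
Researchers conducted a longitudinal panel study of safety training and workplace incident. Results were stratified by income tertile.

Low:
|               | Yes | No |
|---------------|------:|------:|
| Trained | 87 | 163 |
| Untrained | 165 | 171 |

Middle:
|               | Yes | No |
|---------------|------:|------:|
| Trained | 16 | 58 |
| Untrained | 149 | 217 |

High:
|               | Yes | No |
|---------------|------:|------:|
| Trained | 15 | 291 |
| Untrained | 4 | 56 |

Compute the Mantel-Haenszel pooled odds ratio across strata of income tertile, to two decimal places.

0.52

OR_MH = Σ(aᵢdᵢ/nᵢ) / Σ(bᵢcᵢ/nᵢ), where nᵢ is the stratum total.
Stratum 1 (Low): n = 586; a·d/n = 87·171/586 = 25.3874; b·c/n = 163·165/586 = 45.8959
Stratum 2 (Middle): n = 440; a·d/n = 16·217/440 = 7.8909; b·c/n = 58·149/440 = 19.6409
Stratum 3 (High): n = 366; a·d/n = 15·56/366 = 2.2951; b·c/n = 291·4/366 = 3.1803
OR_MH = (25.3874 + 7.8909 + 2.2951) / (45.8959 + 19.6409 + 3.1803) = 35.5734 / 68.7171 = 0.51768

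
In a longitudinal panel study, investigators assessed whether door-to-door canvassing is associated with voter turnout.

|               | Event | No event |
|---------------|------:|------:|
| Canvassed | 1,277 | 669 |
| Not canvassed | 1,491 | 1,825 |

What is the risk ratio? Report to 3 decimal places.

1.459

Cells: a = 1277, b = 669, c = 1491, d = 1825.
Risk in exposed = 1277/1946 = 0.65622; risk in unexposed = 1491/3316 = 0.44964.
RR = 0.65622 / 0.44964 = 1.45944
The risk among the exposed is 1.46 times that among the unexposed.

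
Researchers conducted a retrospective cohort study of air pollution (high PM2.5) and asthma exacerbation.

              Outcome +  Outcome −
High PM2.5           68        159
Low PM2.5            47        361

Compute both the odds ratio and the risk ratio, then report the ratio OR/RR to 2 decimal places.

1.26

Cells: a = 68, b = 159, c = 47, d = 361.
OR = (68·361)/(159·47) = 24548/7473 = 3.28489
Risk in exposed = 68/227 = 0.29956; risk in unexposed = 47/408 = 0.11520; RR = 2.60043
OR/RR = 3.28489 / 2.60043 = 1.26321
The outcome is not rare, so the OR lies further from 1 than the RR.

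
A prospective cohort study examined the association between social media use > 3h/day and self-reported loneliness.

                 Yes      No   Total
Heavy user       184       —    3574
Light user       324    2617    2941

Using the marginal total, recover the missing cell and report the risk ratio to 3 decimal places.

The missing cell is in the exposed row: 3574 − 184 = 3390.
So a = 184, b = 3390, c = 324, d = 2617.
RR = [a/(a+b)] / [c/(c+d)] = (184/3574) / (324/2941) = 0.05148/0.11017 = 0.46732

0.467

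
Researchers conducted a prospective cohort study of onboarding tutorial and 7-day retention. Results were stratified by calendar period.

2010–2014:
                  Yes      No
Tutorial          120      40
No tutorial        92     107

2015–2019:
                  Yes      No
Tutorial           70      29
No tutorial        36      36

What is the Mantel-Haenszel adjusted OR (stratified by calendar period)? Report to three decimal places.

OR_MH = Σ(aᵢdᵢ/nᵢ) / Σ(bᵢcᵢ/nᵢ), where nᵢ is the stratum total.
Stratum 1 (2010–2014): n = 359; a·d/n = 120·107/359 = 35.7660; b·c/n = 40·92/359 = 10.2507
Stratum 2 (2015–2019): n = 171; a·d/n = 70·36/171 = 14.7368; b·c/n = 29·36/171 = 6.1053
OR_MH = (35.7660 + 14.7368) / (10.2507 + 6.1053) = 50.5029 / 16.3560 = 3.08773

3.088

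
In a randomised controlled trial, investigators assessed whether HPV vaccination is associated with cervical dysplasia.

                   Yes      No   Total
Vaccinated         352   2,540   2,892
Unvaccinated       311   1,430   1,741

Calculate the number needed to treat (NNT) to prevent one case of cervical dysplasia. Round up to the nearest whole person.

Risk in treated group = 352/2892 = 0.12172; risk in control = 311/1741 = 0.17863.
Absolute risk reduction = 0.17863 − 0.12172 = 0.05692
NNT = 1 / ARR = 1 / 0.05692 = 17.569 → round up → 18

18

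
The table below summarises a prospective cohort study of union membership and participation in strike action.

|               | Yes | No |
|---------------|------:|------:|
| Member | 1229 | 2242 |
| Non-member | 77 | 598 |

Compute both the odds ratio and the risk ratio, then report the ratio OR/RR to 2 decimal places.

1.37

Cells: a = 1229, b = 2242, c = 77, d = 598.
OR = (1229·598)/(2242·77) = 734942/172634 = 4.25723
Risk in exposed = 1229/3471 = 0.35408; risk in unexposed = 77/675 = 0.11407; RR = 3.10392
OR/RR = 4.25723 / 3.10392 = 1.37157
The outcome is not rare, so the OR lies further from 1 than the RR.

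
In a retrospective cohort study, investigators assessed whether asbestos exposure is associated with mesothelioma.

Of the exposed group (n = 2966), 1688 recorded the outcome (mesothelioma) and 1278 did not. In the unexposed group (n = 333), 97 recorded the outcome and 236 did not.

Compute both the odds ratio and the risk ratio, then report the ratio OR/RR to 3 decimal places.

From the description: a = 1688, b = 1278, c = 97, d = 236.
OR = (1688·236)/(1278·97) = 398368/123966 = 3.21353
Risk in exposed = 1688/2966 = 0.56912; risk in unexposed = 97/333 = 0.29129; RR = 1.95377
OR/RR = 3.21353 / 1.95377 = 1.64478
The outcome is not rare, so the OR lies further from 1 than the RR.

1.645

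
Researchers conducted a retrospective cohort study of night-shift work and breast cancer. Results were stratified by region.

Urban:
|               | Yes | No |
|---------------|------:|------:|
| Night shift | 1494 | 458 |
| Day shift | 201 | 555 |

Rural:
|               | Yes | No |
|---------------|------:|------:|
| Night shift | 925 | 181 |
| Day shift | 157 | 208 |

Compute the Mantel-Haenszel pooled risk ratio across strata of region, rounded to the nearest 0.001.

2.459

RR_MH = Σ(aᵢ·n₀ᵢ/nᵢ) / Σ(cᵢ·n₁ᵢ/nᵢ), with n₁ᵢ = aᵢ+bᵢ (exposed), n₀ᵢ = cᵢ+dᵢ (unexposed), nᵢ = n₁ᵢ+n₀ᵢ.
Stratum 1 (Urban): n₁ = 1952, n₀ = 756, n = 2708; a·n₀/n = 1494·756/2708 = 417.0842; c·n₁/n = 201·1952/2708 = 144.8863
Stratum 2 (Rural): n₁ = 1106, n₀ = 365, n = 1471; a·n₀/n = 925·365/1471 = 229.5207; c·n₁/n = 157·1106/1471 = 118.0435
RR_MH = (417.0842 + 229.5207) / (144.8863 + 118.0435) = 646.6049 / 262.9298 = 2.45923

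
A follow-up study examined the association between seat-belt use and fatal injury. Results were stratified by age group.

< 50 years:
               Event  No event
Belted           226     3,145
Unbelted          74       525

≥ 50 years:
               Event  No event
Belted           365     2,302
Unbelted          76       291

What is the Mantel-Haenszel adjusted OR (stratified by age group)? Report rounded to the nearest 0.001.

OR_MH = Σ(aᵢdᵢ/nᵢ) / Σ(bᵢcᵢ/nᵢ), where nᵢ is the stratum total.
Stratum 1 (< 50 years): n = 3970; a·d/n = 226·525/3970 = 29.8866; b·c/n = 3145·74/3970 = 58.6222
Stratum 2 (≥ 50 years): n = 3034; a·d/n = 365·291/3034 = 35.0082; b·c/n = 2302·76/3034 = 57.6638
OR_MH = (29.8866 + 35.0082) / (58.6222 + 57.6638) = 64.8949 / 116.2860 = 0.55806

0.558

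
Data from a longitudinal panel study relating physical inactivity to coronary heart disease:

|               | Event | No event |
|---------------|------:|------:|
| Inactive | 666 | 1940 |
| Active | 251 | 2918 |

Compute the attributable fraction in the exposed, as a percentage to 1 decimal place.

Cells: a = 666, b = 1940, c = 251, d = 2918.
Risk in exposed = 666/2606 = 0.25556; risk in unexposed = 251/3169 = 0.07920.
RR = 0.25556/0.07920 = 3.22662
AR% = (RR − 1)/RR × 100 = (3.22662 − 1)/3.22662 × 100 = 69.0079%

69.0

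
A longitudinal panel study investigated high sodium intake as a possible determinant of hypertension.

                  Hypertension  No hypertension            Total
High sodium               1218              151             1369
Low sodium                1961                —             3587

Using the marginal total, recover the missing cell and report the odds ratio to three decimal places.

The missing cell is in the unexposed row: 3587 − 1961 = 1626.
So a = 1218, b = 151, c = 1961, d = 1626.
OR = (a·d)/(b·c) = (1218 × 1626) / (151 × 1961) = 1980468 / 296111 = 6.68826

6.688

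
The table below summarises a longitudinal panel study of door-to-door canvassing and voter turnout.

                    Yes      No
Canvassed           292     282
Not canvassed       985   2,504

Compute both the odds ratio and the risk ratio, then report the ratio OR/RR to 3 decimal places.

1.461

Cells: a = 292, b = 282, c = 985, d = 2504.
OR = (292·2504)/(282·985) = 731168/277770 = 2.63228
Risk in exposed = 292/574 = 0.50871; risk in unexposed = 985/3489 = 0.28232; RR = 1.80192
OR/RR = 2.63228 / 1.80192 = 1.46082
The outcome is not rare, so the OR lies further from 1 than the RR.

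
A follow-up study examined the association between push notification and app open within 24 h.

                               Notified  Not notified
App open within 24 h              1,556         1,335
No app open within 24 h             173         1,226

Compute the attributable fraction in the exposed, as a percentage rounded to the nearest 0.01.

Reading the table with exposure as columns: a = 1556 (Notified, case), b = 173 (Notified, non-case), c = 1335 (Not notified, case), d = 1226.
Risk in exposed = 1556/1729 = 0.89994; risk in unexposed = 1335/2561 = 0.52128.
RR = 0.89994/0.52128 = 1.72641
AR% = (RR − 1)/RR × 100 = (1.72641 − 1)/1.72641 × 100 = 42.0762%

42.08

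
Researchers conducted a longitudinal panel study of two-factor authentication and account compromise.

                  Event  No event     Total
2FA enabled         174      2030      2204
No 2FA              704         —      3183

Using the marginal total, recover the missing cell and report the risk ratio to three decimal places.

The missing cell is in the unexposed row: 3183 − 704 = 2479.
So a = 174, b = 2030, c = 704, d = 2479.
RR = [a/(a+b)] / [c/(c+d)] = (174/2204) / (704/3183) = 0.07895/0.22117 = 0.35695

0.357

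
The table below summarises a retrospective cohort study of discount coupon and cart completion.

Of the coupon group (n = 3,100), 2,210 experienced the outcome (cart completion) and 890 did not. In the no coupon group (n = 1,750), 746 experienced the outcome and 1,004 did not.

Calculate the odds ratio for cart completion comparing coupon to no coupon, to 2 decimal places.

From the description: a = 2210, b = 890, c = 746, d = 1004.
OR = (a·d)/(b·c) = (2210 × 1004) / (890 × 746) = 2218840 / 663940 = 3.34193
The odds of cart completion are about 3.34 times as high in the coupon group.

3.34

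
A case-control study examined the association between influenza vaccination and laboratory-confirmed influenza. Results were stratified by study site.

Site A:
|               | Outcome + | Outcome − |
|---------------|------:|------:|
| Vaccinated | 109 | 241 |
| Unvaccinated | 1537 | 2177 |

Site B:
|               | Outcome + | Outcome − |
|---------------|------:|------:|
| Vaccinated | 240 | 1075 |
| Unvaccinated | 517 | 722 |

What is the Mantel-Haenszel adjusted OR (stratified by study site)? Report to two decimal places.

0.41

OR_MH = Σ(aᵢdᵢ/nᵢ) / Σ(bᵢcᵢ/nᵢ), where nᵢ is the stratum total.
Stratum 1 (Site A): n = 4064; a·d/n = 109·2177/4064 = 58.3890; b·c/n = 241·1537/4064 = 91.1459
Stratum 2 (Site B): n = 2554; a·d/n = 240·722/2554 = 67.8465; b·c/n = 1075·517/2554 = 217.6096
OR_MH = (58.3890 + 67.8465) / (91.1459 + 217.6096) = 126.2355 / 308.7555 = 0.40885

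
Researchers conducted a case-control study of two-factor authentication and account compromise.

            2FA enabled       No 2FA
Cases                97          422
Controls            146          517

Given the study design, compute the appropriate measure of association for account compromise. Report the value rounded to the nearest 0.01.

0.81

Reading the table with exposure as columns: a = 97 (2FA enabled, case), b = 146 (2FA enabled, non-case), c = 422 (No 2FA, case), d = 517.
This is a case-control study: participants were sampled on outcome status, so risks in the source population cannot be estimated directly — relative risk is not valid here. The odds ratio is the appropriate measure.
OR = (a·d)/(b·c) = (97 × 517) / (146 × 422) = 50149 / 61612 = 0.81395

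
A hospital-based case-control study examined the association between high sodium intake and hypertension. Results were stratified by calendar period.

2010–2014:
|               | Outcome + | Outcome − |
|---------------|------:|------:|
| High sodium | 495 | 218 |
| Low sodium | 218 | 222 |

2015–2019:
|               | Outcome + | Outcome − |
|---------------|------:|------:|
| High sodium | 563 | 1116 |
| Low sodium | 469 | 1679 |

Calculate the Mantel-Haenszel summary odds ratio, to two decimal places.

1.92

OR_MH = Σ(aᵢdᵢ/nᵢ) / Σ(bᵢcᵢ/nᵢ), where nᵢ is the stratum total.
Stratum 1 (2010–2014): n = 1153; a·d/n = 495·222/1153 = 95.3079; b·c/n = 218·218/1153 = 41.2177
Stratum 2 (2015–2019): n = 3827; a·d/n = 563·1679/3827 = 247.0021; b·c/n = 1116·469/3827 = 136.7661
OR_MH = (95.3079 + 247.0021) / (41.2177 + 136.7661) = 342.3100 / 177.9838 = 1.92326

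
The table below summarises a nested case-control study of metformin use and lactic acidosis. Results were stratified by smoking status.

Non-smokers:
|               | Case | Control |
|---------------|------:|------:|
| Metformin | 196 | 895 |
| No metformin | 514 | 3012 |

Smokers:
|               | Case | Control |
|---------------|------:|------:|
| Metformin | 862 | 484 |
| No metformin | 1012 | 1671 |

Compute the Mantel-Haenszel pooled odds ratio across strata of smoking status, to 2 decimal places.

OR_MH = Σ(aᵢdᵢ/nᵢ) / Σ(bᵢcᵢ/nᵢ), where nᵢ is the stratum total.
Stratum 1 (Non-smokers): n = 4617; a·d/n = 196·3012/4617 = 127.8648; b·c/n = 895·514/4617 = 99.6383
Stratum 2 (Smokers): n = 4029; a·d/n = 862·1671/4029 = 357.5086; b·c/n = 484·1012/4029 = 121.5706
OR_MH = (127.8648 + 357.5086) / (99.6383 + 121.5706) = 485.3734 / 221.2089 = 2.19419

2.19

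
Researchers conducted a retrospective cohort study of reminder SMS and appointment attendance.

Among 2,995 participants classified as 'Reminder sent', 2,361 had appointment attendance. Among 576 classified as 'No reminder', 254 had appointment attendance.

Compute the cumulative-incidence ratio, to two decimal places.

From the description: a = 2361, b = 634, c = 254, d = 322.
Risk in exposed = 2361/2995 = 0.78831; risk in unexposed = 254/576 = 0.44097.
RR = 0.78831 / 0.44097 = 1.78767
The risk among the exposed is 1.79 times that among the unexposed.

1.79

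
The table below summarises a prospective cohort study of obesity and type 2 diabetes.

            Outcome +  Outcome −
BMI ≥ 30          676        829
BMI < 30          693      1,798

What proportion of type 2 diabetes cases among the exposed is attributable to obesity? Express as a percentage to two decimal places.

Cells: a = 676, b = 829, c = 693, d = 1798.
Risk in exposed = 676/1505 = 0.44917; risk in unexposed = 693/2491 = 0.27820.
RR = 0.44917/0.27820 = 1.61455
AR% = (RR − 1)/RR × 100 = (1.61455 − 1)/1.61455 × 100 = 38.0631%

38.06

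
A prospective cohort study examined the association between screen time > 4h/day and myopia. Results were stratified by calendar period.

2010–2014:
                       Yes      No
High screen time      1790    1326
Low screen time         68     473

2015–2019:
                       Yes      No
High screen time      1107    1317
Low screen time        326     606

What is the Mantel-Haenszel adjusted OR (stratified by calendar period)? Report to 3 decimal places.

OR_MH = Σ(aᵢdᵢ/nᵢ) / Σ(bᵢcᵢ/nᵢ), where nᵢ is the stratum total.
Stratum 1 (2010–2014): n = 3657; a·d/n = 1790·473/3657 = 231.5204; b·c/n = 1326·68/3657 = 24.6563
Stratum 2 (2015–2019): n = 3356; a·d/n = 1107·606/3356 = 199.8933; b·c/n = 1317·326/3356 = 127.9327
OR_MH = (231.5204 + 199.8933) / (24.6563 + 127.9327) = 431.4137 / 152.5889 = 2.82729

2.827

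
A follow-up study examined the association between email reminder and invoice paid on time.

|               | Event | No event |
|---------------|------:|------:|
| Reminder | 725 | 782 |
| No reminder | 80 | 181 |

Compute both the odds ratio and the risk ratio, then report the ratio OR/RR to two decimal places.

Cells: a = 725, b = 782, c = 80, d = 181.
OR = (725·181)/(782·80) = 131225/62560 = 2.09759
Risk in exposed = 725/1507 = 0.48109; risk in unexposed = 80/261 = 0.30651; RR = 1.56955
OR/RR = 2.09759 / 1.56955 = 1.33642
The outcome is not rare, so the OR lies further from 1 than the RR.

1.34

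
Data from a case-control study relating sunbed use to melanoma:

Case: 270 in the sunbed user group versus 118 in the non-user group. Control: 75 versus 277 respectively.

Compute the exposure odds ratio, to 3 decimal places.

From the description: a = 270, b = 75, c = 118, d = 277.
OR = (a·d)/(b·c) = (270 × 277) / (75 × 118) = 74790 / 8850 = 8.45085
The odds of melanoma are about 8.45 times as high in the sunbed user group.

8.451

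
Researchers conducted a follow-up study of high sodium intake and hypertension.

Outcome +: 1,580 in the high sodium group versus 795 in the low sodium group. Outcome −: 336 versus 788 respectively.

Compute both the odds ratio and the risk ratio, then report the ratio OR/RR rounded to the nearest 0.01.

2.84

From the description: a = 1580, b = 336, c = 795, d = 788.
OR = (1580·788)/(336·795) = 1245040/267120 = 4.66098
Risk in exposed = 1580/1916 = 0.82463; risk in unexposed = 795/1583 = 0.50221; RR = 1.64201
OR/RR = 4.66098 / 1.64201 = 2.83858
The outcome is not rare, so the OR lies further from 1 than the RR.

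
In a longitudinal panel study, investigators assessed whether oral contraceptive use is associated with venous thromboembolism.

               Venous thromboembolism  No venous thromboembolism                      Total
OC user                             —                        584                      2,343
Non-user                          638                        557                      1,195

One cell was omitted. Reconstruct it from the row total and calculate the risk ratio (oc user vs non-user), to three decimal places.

The missing cell is in the exposed row: 2343 − 584 = 1759.
So a = 1759, b = 584, c = 638, d = 557.
RR = [a/(a+b)] / [c/(c+d)] = (1759/2343) / (638/1195) = 0.75075/0.53389 = 1.40618

1.406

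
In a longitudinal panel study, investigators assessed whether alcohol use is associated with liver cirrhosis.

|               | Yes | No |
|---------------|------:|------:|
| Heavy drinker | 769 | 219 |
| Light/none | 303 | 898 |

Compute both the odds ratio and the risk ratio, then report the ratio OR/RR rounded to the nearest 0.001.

Cells: a = 769, b = 219, c = 303, d = 898.
OR = (769·898)/(219·303) = 690562/66357 = 10.40677
Risk in exposed = 769/988 = 0.77834; risk in unexposed = 303/1201 = 0.25229; RR = 3.08510
OR/RR = 10.40677 / 3.08510 = 3.37323
The outcome is not rare, so the OR lies further from 1 than the RR.

3.373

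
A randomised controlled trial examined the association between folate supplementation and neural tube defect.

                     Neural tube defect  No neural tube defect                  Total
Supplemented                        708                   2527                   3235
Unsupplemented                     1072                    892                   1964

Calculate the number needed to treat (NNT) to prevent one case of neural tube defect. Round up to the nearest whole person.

4

Risk in treated group = 708/3235 = 0.21886; risk in control = 1072/1964 = 0.54582.
Absolute risk reduction = 0.54582 − 0.21886 = 0.32697
NNT = 1 / ARR = 1 / 0.32697 = 3.058 → round up → 4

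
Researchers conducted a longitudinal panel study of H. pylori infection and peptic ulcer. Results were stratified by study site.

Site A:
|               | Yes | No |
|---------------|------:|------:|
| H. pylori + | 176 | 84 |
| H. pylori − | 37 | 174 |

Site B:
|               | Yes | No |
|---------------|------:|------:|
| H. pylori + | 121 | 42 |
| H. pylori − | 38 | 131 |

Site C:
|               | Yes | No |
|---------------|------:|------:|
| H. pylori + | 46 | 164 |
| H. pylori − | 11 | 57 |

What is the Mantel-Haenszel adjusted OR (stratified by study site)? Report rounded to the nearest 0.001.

6.828

OR_MH = Σ(aᵢdᵢ/nᵢ) / Σ(bᵢcᵢ/nᵢ), where nᵢ is the stratum total.
Stratum 1 (Site A): n = 471; a·d/n = 176·174/471 = 65.0191; b·c/n = 84·37/471 = 6.5987
Stratum 2 (Site B): n = 332; a·d/n = 121·131/332 = 47.7440; b·c/n = 42·38/332 = 4.8072
Stratum 3 (Site C): n = 278; a·d/n = 46·57/278 = 9.4317; b·c/n = 164·11/278 = 6.4892
OR_MH = (65.0191 + 47.7440 + 9.4317) / (6.5987 + 4.8072 + 6.4892) = 122.1947 / 17.8952 = 6.82837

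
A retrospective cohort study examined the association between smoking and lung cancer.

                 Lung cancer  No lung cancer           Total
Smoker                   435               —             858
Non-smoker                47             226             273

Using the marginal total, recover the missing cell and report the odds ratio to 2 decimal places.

The missing cell is in the exposed row: 858 − 435 = 423.
So a = 435, b = 423, c = 47, d = 226.
OR = (a·d)/(b·c) = (435 × 226) / (423 × 47) = 98310 / 19881 = 4.94492

4.94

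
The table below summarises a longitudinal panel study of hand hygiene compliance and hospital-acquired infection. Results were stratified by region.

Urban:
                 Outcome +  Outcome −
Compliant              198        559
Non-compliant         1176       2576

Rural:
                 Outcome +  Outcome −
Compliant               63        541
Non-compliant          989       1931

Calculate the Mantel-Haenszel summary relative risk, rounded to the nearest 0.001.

RR_MH = Σ(aᵢ·n₀ᵢ/nᵢ) / Σ(cᵢ·n₁ᵢ/nᵢ), with n₁ᵢ = aᵢ+bᵢ (exposed), n₀ᵢ = cᵢ+dᵢ (unexposed), nᵢ = n₁ᵢ+n₀ᵢ.
Stratum 1 (Urban): n₁ = 757, n₀ = 3752, n = 4509; a·n₀/n = 198·3752/4509 = 164.7585; c·n₁/n = 1176·757/4509 = 197.4345
Stratum 2 (Rural): n₁ = 604, n₀ = 2920, n = 3524; a·n₀/n = 63·2920/3524 = 52.2020; c·n₁/n = 989·604/3524 = 169.5108
RR_MH = (164.7585 + 52.2020) / (197.4345 + 169.5108) = 216.9605 / 366.9452 = 0.59126

0.591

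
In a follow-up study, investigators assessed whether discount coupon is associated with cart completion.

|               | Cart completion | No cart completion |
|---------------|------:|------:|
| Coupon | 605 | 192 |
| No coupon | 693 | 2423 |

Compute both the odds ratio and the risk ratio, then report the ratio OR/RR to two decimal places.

3.23

Cells: a = 605, b = 192, c = 693, d = 2423.
OR = (605·2423)/(192·693) = 1465915/133056 = 11.01728
Risk in exposed = 605/797 = 0.75910; risk in unexposed = 693/3116 = 0.22240; RR = 3.41320
OR/RR = 11.01728 / 3.41320 = 3.22785
The outcome is not rare, so the OR lies further from 1 than the RR.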